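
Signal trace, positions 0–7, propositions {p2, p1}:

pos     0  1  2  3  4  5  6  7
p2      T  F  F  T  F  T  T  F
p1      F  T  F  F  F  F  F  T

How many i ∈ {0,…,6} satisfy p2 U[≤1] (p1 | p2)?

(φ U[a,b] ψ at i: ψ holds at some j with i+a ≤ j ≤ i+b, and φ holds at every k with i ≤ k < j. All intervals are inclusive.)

Evaluate at each i in [0,6]:
  i=0: ✓ (rhs at j=0)
  i=1: ✓ (rhs at j=1)
  i=2: ✗ (lhs fails at k=2 before rhs at j=3)
  i=3: ✓ (rhs at j=3)
  i=4: ✗ (lhs fails at k=4 before rhs at j=5)
  i=5: ✓ (rhs at j=5)
  i=6: ✓ (rhs at j=6)
Positions where it holds: {0, 1, 3, 5, 6} → 5.

5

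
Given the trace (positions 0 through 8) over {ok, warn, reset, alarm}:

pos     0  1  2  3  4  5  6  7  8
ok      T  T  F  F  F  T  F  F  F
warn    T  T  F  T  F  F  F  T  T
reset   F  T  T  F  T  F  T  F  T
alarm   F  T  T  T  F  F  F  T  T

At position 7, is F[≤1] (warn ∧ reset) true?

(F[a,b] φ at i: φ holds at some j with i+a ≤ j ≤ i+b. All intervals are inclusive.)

Check (warn ∧ reset) at each j in [7,8]:
  j=7: false
  j=8: true
Found at j=8 → formula holds.

Yes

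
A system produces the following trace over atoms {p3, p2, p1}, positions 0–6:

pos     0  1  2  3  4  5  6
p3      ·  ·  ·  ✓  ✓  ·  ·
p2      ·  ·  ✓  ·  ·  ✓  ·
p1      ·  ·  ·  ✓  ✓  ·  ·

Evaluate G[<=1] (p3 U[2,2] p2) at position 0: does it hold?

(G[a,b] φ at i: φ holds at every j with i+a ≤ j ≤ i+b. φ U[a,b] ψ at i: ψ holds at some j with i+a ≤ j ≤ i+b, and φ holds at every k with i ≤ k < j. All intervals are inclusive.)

Check (p3 U[2,2] p2) at every j in [0,1]:
  j=0: fails
  j=1: fails
Fails at j=0 → formula fails.

False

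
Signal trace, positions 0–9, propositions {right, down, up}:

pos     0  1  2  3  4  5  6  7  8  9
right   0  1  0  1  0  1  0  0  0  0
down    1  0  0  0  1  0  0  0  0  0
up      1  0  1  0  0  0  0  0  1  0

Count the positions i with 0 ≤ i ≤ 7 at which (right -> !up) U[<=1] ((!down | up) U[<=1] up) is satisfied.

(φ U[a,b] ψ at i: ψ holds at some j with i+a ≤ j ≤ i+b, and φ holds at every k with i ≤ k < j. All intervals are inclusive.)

5

Evaluate at each i in [0,7]:
  i=0: ✓ (rhs at j=0)
  i=1: ✓ (rhs at j=1)
  i=2: ✓ (rhs at j=2)
  i=3: ✗ (no rhs in [3,4])
  i=4: ✗ (no rhs in [4,5])
  i=5: ✗ (no rhs in [5,6])
  i=6: ✓ (rhs at j=7; lhs holds on [6,6])
  i=7: ✓ (rhs at j=7)
Positions where it holds: {0, 1, 2, 6, 7} → 5.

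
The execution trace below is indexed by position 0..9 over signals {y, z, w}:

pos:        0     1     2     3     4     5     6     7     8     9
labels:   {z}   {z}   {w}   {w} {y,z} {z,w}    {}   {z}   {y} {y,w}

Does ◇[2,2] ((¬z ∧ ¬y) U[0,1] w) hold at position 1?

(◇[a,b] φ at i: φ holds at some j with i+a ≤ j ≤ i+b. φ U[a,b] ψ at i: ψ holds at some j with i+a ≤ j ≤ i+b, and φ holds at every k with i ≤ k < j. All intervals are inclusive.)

Check ((¬z ∧ ¬y) U[0,1] w) at each j in [3,3]:
  j=3: holds
Found at j=3 → formula holds.

Holds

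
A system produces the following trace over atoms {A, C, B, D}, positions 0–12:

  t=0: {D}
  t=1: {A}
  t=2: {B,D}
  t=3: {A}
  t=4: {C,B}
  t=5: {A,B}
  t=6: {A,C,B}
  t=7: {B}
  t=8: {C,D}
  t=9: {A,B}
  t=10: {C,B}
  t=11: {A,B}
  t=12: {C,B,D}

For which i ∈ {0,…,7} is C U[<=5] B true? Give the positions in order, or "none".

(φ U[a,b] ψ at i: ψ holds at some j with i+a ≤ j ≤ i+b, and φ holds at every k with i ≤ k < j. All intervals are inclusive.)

Evaluate at each i in [0,7]:
  i=0: ✗ (lhs fails at k=0 before rhs at j=2)
  i=1: ✗ (lhs fails at k=1 before rhs at j=2)
  i=2: ✓ (rhs at j=2)
  i=3: ✗ (lhs fails at k=3 before rhs at j=4)
  i=4: ✓ (rhs at j=4)
  i=5: ✓ (rhs at j=5)
  i=6: ✓ (rhs at j=6)
  i=7: ✓ (rhs at j=7)

2, 4, 5, 6, 7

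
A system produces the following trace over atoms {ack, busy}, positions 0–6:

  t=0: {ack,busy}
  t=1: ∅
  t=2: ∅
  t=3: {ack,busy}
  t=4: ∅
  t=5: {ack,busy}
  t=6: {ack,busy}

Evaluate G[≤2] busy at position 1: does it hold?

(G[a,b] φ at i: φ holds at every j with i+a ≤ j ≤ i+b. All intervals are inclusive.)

Check busy at every j in [1,3]:
  j=1: false
  j=2: false
  j=3: true
Fails at j=1 → formula fails.

Does not hold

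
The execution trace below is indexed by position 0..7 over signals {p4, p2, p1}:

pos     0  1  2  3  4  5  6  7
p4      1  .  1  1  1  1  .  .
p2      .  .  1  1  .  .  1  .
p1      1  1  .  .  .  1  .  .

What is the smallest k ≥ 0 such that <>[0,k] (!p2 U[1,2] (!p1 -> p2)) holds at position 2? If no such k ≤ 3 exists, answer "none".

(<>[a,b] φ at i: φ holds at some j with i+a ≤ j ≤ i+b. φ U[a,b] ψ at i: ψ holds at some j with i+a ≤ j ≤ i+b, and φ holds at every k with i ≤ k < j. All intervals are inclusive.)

Scan j = 2,3,… for (!p2 U[1,2] (!p1 -> p2)):
  j=2: fails
  j=3: fails
  j=4: holds
First hit at j=4, so smallest k = 4-2 = 2.

2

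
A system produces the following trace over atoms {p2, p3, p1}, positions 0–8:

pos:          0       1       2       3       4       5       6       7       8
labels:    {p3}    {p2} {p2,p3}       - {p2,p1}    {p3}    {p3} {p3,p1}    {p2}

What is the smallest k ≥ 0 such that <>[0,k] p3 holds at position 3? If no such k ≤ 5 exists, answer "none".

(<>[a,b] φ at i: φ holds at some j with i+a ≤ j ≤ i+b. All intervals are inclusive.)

Scan j = 3,4,… for p3:
  j=3: fails
  j=4: fails
  j=5: holds
First hit at j=5, so smallest k = 5-3 = 2.

2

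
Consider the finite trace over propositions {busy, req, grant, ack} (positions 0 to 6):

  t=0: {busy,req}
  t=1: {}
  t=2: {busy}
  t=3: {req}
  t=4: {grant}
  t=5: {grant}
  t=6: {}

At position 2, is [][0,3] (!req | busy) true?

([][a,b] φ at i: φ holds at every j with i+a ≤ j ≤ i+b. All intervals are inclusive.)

False

Check (!req | busy) at every j in [2,5]:
  j=2: true
  j=3: false
  j=4: true
  j=5: true
Fails at j=3 → formula fails.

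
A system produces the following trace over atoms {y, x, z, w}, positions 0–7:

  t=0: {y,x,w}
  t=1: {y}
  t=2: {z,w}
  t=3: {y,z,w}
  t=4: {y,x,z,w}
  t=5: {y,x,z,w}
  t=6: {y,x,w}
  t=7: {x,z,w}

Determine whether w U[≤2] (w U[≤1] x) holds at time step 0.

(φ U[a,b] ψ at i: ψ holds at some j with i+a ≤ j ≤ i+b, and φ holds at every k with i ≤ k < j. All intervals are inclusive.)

Need some j in [0,2] with (w U[≤1] x), and w at every k in [0,j-1].
  j=0: (w U[≤1] x) holds; no prefix to check → satisfied.

Holds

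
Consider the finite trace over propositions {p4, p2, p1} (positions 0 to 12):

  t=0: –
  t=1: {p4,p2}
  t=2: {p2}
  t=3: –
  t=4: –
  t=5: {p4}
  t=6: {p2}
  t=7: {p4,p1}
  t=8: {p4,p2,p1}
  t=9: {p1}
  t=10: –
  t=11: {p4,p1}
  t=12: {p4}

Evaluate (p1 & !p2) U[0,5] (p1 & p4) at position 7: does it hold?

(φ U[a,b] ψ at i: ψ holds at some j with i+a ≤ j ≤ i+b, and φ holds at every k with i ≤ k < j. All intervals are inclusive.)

Yes

Need some j in [7,12] with (p1 & p4), and (p1 & !p2) at every k in [7,j-1].
  j=7: (p1 & p4) holds; no prefix to check → satisfied.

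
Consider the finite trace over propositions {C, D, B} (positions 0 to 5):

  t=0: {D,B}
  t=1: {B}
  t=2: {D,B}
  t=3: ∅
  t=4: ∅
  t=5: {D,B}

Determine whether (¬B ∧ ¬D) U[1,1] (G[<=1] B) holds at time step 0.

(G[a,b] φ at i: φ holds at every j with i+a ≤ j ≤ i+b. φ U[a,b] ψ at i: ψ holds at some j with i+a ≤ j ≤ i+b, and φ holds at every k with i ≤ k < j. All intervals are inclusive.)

False

Need some j in [1,1] with G[<=1] B, and (¬B ∧ ¬D) at every k in [0,j-1].
  j=1: G[<=1] B holds, but (¬B ∧ ¬D) fails at k=0 → not this j.
No j in the window works → until fails.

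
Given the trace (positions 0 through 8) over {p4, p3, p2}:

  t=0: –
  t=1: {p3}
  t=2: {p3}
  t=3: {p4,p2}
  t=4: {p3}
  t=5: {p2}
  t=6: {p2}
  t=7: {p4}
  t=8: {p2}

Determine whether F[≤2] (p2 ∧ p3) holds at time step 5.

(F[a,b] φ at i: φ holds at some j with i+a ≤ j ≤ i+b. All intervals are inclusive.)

Does not hold

Check (p2 ∧ p3) at each j in [5,7]:
  j=5: false
  j=6: false
  j=7: false
No position in the window satisfies it → formula fails.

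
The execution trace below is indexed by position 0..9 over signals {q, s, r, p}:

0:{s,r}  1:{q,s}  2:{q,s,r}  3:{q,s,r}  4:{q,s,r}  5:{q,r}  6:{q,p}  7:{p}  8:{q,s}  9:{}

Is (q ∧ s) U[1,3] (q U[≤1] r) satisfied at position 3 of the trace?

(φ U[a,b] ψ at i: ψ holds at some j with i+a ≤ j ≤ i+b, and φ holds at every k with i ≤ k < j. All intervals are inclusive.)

True

Need some j in [4,6] with (q U[≤1] r), and (q ∧ s) at every k in [3,j-1].
  j=4: (q U[≤1] r) holds; (q ∧ s) holds at every k in [3,3] → satisfied.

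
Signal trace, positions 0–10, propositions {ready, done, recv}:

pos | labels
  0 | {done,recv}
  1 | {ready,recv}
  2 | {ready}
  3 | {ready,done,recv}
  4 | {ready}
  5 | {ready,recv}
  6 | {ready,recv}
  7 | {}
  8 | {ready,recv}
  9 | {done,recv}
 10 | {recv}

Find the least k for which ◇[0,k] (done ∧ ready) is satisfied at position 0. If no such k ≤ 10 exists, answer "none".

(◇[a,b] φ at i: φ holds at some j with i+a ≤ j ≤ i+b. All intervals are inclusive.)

3

Scan j = 0,1,… for (done ∧ ready):
  j=0: fails
  j=1: fails
  j=2: fails
  j=3: holds
First hit at j=3, so smallest k = 3-0 = 3.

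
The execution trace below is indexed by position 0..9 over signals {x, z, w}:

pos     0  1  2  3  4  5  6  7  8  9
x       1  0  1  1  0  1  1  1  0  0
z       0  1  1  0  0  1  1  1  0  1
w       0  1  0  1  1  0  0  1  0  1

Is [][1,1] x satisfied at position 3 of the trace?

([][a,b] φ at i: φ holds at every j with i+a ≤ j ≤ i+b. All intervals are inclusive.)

Does not hold

Check x at every j in [4,4]:
  j=4: false
Fails at j=4 → formula fails.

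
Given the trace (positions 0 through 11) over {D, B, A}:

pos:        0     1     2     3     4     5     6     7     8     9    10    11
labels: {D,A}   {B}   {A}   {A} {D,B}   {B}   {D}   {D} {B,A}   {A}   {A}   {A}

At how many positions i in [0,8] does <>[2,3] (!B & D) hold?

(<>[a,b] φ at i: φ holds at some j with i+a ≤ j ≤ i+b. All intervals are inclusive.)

3

Evaluate at each i in [0,8]:
  i=0: ✗ (none in [2,3])
  i=1: ✗ (none in [3,4])
  i=2: ✗ (none in [4,5])
  i=3: ✓ (witness j=6)
  i=4: ✓ (witness j=6)
  i=5: ✓ (witness j=7)
  i=6: ✗ (none in [8,9])
  i=7: ✗ (none in [9,10])
  i=8: ✗ (none in [10,11])
Positions where it holds: {3, 4, 5} → 3.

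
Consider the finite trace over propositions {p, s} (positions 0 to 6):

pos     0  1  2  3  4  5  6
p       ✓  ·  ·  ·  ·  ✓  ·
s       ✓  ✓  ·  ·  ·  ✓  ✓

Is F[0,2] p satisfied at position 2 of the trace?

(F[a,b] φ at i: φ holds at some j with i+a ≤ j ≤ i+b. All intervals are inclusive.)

No

Check p at each j in [2,4]:
  j=2: false
  j=3: false
  j=4: false
No position in the window satisfies it → formula fails.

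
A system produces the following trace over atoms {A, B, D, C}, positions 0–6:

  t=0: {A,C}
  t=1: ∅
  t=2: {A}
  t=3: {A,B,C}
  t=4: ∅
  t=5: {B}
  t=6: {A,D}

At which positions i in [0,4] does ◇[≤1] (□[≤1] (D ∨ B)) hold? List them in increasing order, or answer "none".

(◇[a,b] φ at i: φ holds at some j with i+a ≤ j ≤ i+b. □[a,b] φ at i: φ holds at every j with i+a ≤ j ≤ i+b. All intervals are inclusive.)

4

Evaluate at each i in [0,4]:
  i=0: ✗ (none in [0,1])
  i=1: ✗ (none in [1,2])
  i=2: ✗ (none in [2,3])
  i=3: ✗ (none in [3,4])
  i=4: ✓ (witness j=5)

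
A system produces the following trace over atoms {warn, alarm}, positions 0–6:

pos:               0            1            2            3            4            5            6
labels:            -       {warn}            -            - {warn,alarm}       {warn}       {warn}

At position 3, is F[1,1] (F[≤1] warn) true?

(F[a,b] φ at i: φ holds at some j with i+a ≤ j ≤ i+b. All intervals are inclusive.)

Check F[≤1] warn at each j in [4,4]:
  j=4: holds (witness at 4)
Found at j=4 → formula holds.

True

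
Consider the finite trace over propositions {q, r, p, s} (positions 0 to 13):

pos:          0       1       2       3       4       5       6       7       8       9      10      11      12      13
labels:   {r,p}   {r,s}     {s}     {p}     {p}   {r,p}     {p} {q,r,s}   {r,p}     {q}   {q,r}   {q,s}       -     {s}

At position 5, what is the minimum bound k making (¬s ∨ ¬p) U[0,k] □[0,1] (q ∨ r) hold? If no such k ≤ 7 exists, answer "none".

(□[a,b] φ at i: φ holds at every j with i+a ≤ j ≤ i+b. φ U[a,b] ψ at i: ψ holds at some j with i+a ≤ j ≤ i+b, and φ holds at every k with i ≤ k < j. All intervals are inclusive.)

2

Need earliest j ≥ 5 with □[0,1] (q ∨ r), and (¬s ∨ ¬p) at every k in [5,j-1].
  j=5: rhs fails.
  j=6: rhs fails.
  j=7: rhs holds; lhs holds on [5,6]. k = 2.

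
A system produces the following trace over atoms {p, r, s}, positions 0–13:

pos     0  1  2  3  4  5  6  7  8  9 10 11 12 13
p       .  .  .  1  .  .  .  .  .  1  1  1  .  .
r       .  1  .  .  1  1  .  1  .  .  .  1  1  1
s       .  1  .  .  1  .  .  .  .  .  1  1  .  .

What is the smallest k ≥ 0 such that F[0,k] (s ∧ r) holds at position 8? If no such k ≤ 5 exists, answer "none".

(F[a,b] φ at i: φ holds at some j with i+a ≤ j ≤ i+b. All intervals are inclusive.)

3

Scan j = 8,9,… for (s ∧ r):
  j=8: fails
  j=9: fails
  j=10: fails
  j=11: holds
First hit at j=11, so smallest k = 11-8 = 3.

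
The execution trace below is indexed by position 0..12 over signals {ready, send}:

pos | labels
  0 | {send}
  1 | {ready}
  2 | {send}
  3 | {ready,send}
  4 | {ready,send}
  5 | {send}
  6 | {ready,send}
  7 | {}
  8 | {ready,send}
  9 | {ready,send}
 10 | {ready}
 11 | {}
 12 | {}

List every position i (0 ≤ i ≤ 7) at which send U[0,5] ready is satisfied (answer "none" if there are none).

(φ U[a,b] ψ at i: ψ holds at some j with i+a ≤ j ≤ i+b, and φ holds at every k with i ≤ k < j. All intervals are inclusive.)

Evaluate at each i in [0,7]:
  i=0: ✓ (rhs at j=1; lhs holds on [0,0])
  i=1: ✓ (rhs at j=1)
  i=2: ✓ (rhs at j=3; lhs holds on [2,2])
  i=3: ✓ (rhs at j=3)
  i=4: ✓ (rhs at j=4)
  i=5: ✓ (rhs at j=6; lhs holds on [5,5])
  i=6: ✓ (rhs at j=6)
  i=7: ✗ (lhs fails at k=7 before rhs at j=8)

0, 1, 2, 3, 4, 5, 6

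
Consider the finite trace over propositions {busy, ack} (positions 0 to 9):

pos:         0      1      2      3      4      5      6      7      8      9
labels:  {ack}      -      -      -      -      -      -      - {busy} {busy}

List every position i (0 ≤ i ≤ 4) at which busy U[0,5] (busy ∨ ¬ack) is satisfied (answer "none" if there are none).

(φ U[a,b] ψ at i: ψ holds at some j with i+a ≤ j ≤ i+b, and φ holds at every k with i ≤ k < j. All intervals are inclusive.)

Evaluate at each i in [0,4]:
  i=0: ✗ (lhs fails at k=0 before rhs at j=1)
  i=1: ✓ (rhs at j=1)
  i=2: ✓ (rhs at j=2)
  i=3: ✓ (rhs at j=3)
  i=4: ✓ (rhs at j=4)

1, 2, 3, 4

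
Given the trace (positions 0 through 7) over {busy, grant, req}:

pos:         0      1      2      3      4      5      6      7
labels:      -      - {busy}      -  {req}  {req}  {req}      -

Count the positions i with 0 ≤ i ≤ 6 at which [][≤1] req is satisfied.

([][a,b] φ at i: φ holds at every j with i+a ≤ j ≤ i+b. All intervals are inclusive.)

2

Evaluate at each i in [0,6]:
  i=0: ✗ (fails at j=0)
  i=1: ✗ (fails at j=1)
  i=2: ✗ (fails at j=2)
  i=3: ✗ (fails at j=3)
  i=4: ✓ (all of [4,5])
  i=5: ✓ (all of [5,6])
  i=6: ✗ (fails at j=7)
Positions where it holds: {4, 5} → 2.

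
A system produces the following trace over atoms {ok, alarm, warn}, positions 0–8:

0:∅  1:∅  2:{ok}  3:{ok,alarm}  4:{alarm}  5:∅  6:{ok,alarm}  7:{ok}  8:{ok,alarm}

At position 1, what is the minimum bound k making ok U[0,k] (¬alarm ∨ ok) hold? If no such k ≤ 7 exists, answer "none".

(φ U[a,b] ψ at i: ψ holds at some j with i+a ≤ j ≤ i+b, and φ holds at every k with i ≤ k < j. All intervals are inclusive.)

0

Need earliest j ≥ 1 with (¬alarm ∨ ok), and ok at every k in [1,j-1].
  j=1: rhs holds (empty prefix). k = 0.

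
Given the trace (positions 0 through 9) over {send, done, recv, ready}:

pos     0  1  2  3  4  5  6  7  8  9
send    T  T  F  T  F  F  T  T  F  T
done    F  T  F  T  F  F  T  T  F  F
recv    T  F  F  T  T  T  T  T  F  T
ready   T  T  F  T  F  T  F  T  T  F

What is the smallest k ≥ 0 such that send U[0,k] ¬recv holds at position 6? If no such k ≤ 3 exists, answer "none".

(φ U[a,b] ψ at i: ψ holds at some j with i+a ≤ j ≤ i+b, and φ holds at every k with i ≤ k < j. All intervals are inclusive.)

Need earliest j ≥ 6 with ¬recv, and send at every k in [6,j-1].
  j=6: rhs fails.
  j=7: rhs fails.
  j=8: rhs holds; lhs holds on [6,7]. k = 2.

2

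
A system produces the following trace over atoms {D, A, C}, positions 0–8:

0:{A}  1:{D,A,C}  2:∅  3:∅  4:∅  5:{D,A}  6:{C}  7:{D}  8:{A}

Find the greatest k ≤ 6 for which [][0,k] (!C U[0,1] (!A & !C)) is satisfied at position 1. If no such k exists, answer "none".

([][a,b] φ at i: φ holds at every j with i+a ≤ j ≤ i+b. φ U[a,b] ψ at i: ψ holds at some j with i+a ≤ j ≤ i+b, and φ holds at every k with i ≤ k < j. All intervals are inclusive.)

(!C U[0,1] (!A & !C)) must hold from j=1 onward; find where it first fails.
  j=1: fails → no k works.

none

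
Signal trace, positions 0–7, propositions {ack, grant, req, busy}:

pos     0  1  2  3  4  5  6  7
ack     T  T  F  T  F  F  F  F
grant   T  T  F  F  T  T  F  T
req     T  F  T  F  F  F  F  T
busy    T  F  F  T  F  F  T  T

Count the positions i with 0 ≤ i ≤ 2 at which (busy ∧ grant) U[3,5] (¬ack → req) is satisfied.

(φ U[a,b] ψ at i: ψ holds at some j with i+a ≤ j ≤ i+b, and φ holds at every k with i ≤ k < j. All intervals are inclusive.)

Evaluate at each i in [0,2]:
  i=0: ✗ (lhs fails at k=1 before rhs at j=3)
  i=1: ✗ (no rhs in [4,6])
  i=2: ✗ (lhs fails at k=2 before rhs at j=7)
Positions where it holds: {} → 0.

0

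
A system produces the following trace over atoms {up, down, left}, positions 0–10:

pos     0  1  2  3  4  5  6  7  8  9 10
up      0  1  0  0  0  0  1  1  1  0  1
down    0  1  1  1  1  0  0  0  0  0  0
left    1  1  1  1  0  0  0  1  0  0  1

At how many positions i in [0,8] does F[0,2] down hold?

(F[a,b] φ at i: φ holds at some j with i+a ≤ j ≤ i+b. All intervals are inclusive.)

Evaluate at each i in [0,8]:
  i=0: ✓ (witness j=1)
  i=1: ✓ (witness j=1)
  i=2: ✓ (witness j=2)
  i=3: ✓ (witness j=3)
  i=4: ✓ (witness j=4)
  i=5: ✗ (none in [5,7])
  i=6: ✗ (none in [6,8])
  i=7: ✗ (none in [7,9])
  i=8: ✗ (none in [8,10])
Positions where it holds: {0, 1, 2, 3, 4} → 5.

5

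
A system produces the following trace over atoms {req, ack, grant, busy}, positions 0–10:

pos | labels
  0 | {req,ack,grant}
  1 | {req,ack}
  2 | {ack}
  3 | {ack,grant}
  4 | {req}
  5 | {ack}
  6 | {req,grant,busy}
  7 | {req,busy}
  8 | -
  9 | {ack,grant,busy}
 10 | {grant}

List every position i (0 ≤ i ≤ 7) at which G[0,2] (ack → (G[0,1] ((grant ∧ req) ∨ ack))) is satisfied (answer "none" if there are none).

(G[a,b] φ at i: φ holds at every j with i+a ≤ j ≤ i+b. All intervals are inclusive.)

Evaluate at each i in [0,7]:
  i=0: ✓ (all of [0,2])
  i=1: ✗ (fails at j=3)
  i=2: ✗ (fails at j=3)
  i=3: ✗ (fails at j=3)
  i=4: ✓ (all of [4,6])
  i=5: ✓ (all of [5,7])
  i=6: ✓ (all of [6,8])
  i=7: ✗ (fails at j=9)

0, 4, 5, 6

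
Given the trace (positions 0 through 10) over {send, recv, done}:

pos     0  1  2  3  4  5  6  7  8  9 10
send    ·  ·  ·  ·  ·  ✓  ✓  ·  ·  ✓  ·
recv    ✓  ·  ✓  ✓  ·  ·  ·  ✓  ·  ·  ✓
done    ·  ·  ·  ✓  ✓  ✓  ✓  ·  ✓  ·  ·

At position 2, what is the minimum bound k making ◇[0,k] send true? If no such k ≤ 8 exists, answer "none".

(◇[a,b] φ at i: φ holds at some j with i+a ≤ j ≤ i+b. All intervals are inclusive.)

Scan j = 2,3,… for send:
  j=2: fails
  j=3: fails
  j=4: fails
  j=5: holds
First hit at j=5, so smallest k = 5-2 = 3.

3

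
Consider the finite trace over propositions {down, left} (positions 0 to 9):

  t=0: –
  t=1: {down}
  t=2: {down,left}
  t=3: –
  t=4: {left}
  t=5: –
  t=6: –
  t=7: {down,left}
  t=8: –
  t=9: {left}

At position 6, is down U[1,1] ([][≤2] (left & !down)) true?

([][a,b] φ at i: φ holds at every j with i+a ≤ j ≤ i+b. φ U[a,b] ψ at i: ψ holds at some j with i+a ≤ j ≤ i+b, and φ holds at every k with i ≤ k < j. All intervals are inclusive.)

Need some j in [7,7] with [][≤2] (left & !down), and down at every k in [6,j-1].
  j=7: [][≤2] (left & !down) — fails at 7.
No j in the window works → until fails.

No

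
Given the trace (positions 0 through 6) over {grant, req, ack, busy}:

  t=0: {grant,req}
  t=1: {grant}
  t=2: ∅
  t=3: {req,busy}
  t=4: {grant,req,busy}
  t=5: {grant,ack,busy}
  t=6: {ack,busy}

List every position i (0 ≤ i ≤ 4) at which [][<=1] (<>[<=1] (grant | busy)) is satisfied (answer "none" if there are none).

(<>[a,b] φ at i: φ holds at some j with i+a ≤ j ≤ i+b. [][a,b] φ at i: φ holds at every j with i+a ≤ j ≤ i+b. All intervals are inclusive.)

0, 1, 2, 3, 4

Evaluate at each i in [0,4]:
  i=0: ✓ (all of [0,1])
  i=1: ✓ (all of [1,2])
  i=2: ✓ (all of [2,3])
  i=3: ✓ (all of [3,4])
  i=4: ✓ (all of [4,5])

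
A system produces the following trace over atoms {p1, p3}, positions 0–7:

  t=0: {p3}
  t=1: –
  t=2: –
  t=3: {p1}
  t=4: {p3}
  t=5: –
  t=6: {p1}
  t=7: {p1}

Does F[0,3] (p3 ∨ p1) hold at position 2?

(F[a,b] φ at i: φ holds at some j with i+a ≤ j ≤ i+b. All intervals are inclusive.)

Check (p3 ∨ p1) at each j in [2,5]:
  j=2: false
  j=3: true
  j=4: true
  j=5: false
Found at j=3 → formula holds.

Yes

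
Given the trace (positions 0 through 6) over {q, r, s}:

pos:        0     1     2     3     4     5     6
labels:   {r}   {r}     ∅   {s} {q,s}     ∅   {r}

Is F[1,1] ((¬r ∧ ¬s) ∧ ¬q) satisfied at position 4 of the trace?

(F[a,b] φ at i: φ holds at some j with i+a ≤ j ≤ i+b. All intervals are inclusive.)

Check ((¬r ∧ ¬s) ∧ ¬q) at each j in [5,5]:
  j=5: true
Found at j=5 → formula holds.

True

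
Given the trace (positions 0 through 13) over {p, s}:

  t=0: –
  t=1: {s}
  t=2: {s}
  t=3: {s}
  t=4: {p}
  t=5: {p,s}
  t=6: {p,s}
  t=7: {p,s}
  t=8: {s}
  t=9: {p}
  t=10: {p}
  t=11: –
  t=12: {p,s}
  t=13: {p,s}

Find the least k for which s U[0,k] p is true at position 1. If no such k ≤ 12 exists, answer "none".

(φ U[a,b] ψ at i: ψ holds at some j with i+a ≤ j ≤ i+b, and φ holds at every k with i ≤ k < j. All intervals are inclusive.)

Need earliest j ≥ 1 with p, and s at every k in [1,j-1].
  j=1: rhs fails.
  j=2: rhs fails.
  j=3: rhs fails.
  j=4: rhs holds; lhs holds on [1,3]. k = 3.

3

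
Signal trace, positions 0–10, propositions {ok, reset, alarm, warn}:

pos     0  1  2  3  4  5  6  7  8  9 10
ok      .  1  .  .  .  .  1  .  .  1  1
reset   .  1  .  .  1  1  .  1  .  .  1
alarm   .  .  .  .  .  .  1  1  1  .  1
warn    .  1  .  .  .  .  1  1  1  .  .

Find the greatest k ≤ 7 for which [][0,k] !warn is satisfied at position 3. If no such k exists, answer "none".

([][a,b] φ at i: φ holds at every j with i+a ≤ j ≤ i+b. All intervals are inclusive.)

2

!warn must hold from j=3 onward; find where it first fails.
  j=3: holds
  j=4: holds
  j=5: holds
  j=6: fails
Holds on [3,5], so largest k = 2.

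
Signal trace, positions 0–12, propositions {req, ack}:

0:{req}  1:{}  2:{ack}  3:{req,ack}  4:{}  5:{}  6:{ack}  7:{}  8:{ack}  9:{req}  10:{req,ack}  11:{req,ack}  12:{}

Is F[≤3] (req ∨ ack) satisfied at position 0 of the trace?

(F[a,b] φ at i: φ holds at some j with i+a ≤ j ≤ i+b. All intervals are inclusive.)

Check (req ∨ ack) at each j in [0,3]:
  j=0: true
  j=1: false
  j=2: true
  j=3: true
Found at j=0 → formula holds.

True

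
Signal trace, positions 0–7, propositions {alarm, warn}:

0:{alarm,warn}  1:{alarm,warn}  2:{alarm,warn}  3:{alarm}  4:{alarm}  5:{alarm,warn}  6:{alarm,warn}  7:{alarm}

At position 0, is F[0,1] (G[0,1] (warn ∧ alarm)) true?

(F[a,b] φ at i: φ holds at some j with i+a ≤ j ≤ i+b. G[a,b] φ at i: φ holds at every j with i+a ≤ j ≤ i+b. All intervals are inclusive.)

Check G[0,1] (warn ∧ alarm) at each j in [0,1]:
  j=0: holds on [0,1]
  j=1: holds on [1,2]
Found at j=0 → formula holds.

True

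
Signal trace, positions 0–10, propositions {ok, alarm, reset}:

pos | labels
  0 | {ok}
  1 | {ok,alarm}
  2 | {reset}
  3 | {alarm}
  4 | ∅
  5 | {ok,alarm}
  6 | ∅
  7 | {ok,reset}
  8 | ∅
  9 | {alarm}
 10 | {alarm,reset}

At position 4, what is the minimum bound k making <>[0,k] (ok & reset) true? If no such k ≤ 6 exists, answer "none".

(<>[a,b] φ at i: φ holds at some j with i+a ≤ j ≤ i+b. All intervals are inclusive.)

Scan j = 4,5,… for (ok & reset):
  j=4: fails
  j=5: fails
  j=6: fails
  j=7: holds
First hit at j=7, so smallest k = 7-4 = 3.

3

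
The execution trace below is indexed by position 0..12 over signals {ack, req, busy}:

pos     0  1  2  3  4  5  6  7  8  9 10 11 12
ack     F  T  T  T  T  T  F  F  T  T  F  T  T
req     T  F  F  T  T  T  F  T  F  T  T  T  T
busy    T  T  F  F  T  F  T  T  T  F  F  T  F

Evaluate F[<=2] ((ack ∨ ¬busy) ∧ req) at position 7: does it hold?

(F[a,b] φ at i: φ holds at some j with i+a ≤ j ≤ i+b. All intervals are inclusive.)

Check ((ack ∨ ¬busy) ∧ req) at each j in [7,9]:
  j=7: false
  j=8: false
  j=9: true
Found at j=9 → formula holds.

True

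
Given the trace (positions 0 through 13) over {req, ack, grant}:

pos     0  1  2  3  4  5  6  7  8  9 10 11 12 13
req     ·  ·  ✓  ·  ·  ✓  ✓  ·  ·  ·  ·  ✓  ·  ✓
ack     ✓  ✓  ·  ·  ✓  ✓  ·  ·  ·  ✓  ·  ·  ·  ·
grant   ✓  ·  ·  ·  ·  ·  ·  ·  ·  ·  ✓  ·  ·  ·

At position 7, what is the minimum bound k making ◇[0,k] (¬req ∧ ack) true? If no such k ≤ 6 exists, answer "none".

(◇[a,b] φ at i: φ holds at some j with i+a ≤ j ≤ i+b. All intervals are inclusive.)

Scan j = 7,8,… for (¬req ∧ ack):
  j=7: fails
  j=8: fails
  j=9: holds
First hit at j=9, so smallest k = 9-7 = 2.

2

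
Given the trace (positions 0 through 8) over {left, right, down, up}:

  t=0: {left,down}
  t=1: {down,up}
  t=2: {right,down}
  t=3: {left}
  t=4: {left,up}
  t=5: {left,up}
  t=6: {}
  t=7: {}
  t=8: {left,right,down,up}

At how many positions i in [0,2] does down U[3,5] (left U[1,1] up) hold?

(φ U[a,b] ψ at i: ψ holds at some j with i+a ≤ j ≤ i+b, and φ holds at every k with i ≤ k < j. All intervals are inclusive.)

Evaluate at each i in [0,2]:
  i=0: ✓ (rhs at j=3; lhs holds on [0,2])
  i=1: ✗ (lhs fails at k=3 before rhs at j=4)
  i=2: ✗ (no rhs in [5,7])
Positions where it holds: {0} → 1.

1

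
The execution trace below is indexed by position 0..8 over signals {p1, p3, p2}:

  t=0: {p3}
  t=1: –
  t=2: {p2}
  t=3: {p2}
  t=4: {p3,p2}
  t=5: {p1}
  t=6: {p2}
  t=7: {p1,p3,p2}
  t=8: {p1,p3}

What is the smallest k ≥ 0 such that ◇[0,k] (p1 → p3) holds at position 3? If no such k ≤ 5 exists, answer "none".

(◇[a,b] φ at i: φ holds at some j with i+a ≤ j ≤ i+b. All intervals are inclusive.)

0

Scan j = 3,4,… for (p1 → p3):
  j=3: holds
First hit at j=3, so smallest k = 3-3 = 0.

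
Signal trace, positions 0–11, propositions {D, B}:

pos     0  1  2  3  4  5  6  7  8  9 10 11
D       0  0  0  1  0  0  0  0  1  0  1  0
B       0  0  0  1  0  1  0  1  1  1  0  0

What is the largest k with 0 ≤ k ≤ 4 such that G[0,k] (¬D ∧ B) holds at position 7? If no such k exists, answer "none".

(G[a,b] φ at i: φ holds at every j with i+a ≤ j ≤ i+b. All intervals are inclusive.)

0

(¬D ∧ B) must hold from j=7 onward; find where it first fails.
  j=7: holds
  j=8: fails
Holds on [7,7], so largest k = 0.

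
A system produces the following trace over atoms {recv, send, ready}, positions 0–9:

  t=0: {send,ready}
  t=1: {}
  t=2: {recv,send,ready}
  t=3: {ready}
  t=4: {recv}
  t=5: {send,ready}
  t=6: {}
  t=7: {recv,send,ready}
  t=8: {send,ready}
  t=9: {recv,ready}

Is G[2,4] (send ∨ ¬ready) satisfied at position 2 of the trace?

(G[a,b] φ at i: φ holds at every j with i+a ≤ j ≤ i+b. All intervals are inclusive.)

Check (send ∨ ¬ready) at every j in [4,6]:
  j=4: true
  j=5: true
  j=6: true
All positions satisfy it → formula holds.

Yes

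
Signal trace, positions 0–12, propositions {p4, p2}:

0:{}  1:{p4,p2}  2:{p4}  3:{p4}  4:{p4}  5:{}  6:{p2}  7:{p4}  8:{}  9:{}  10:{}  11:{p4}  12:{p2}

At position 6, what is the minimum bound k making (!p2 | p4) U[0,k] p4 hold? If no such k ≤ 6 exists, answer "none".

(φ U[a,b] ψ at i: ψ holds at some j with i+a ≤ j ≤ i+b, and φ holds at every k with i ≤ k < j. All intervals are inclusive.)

Need earliest j ≥ 6 with p4, and (!p2 | p4) at every k in [6,j-1].
  j=6: rhs fails.
  j=7: rhs holds but lhs fails at k=6.
  j=8: rhs fails.
  j=9: rhs fails.
  j=10: rhs fails.
  j=11: rhs holds but lhs fails at k=6.
  j=12: rhs fails.
No witness within the range → none.

none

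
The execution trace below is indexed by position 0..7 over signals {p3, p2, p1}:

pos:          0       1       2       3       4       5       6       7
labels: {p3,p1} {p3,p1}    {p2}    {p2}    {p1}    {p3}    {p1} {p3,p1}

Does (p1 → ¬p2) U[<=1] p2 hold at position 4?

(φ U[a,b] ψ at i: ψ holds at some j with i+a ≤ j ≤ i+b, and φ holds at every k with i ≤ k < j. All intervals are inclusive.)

Need some j in [4,5] with p2, and (p1 → ¬p2) at every k in [4,j-1].
  j=4: p2 false.
  j=5: p2 false.
No j in the window works → until fails.

No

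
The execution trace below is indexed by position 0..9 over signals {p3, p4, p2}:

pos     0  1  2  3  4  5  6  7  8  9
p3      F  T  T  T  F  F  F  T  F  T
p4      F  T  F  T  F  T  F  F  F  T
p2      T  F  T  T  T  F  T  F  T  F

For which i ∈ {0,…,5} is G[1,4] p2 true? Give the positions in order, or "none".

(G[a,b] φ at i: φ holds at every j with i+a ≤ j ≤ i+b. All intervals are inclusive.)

none

Evaluate at each i in [0,5]:
  i=0: ✗ (fails at j=1)
  i=1: ✗ (fails at j=5)
  i=2: ✗ (fails at j=5)
  i=3: ✗ (fails at j=5)
  i=4: ✗ (fails at j=5)
  i=5: ✗ (fails at j=7)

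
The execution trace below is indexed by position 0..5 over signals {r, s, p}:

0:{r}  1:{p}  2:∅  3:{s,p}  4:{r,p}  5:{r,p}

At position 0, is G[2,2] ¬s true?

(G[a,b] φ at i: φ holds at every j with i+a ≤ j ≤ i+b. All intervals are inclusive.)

Check ¬s at every j in [2,2]:
  j=2: true
All positions satisfy it → formula holds.

Yes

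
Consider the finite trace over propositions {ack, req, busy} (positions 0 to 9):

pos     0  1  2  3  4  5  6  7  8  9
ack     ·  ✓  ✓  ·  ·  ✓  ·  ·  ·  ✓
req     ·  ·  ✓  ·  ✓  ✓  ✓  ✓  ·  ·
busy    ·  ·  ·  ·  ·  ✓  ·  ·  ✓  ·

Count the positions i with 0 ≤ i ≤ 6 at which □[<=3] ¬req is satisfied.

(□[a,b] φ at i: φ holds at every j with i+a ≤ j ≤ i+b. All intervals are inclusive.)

0

Evaluate at each i in [0,6]:
  i=0: ✗ (fails at j=2)
  i=1: ✗ (fails at j=2)
  i=2: ✗ (fails at j=2)
  i=3: ✗ (fails at j=4)
  i=4: ✗ (fails at j=4)
  i=5: ✗ (fails at j=5)
  i=6: ✗ (fails at j=6)
Positions where it holds: {} → 0.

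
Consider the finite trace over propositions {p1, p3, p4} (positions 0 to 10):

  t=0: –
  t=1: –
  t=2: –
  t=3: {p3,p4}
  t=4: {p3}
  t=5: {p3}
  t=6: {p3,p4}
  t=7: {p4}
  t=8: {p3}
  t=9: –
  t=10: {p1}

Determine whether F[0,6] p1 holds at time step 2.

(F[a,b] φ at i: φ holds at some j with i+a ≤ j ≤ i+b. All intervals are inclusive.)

False

Check p1 at each j in [2,8]:
  j=2: false
  j=3: false
  j=4: false
  j=5: false
  j=6: false
  j=7: false
  j=8: false
No position in the window satisfies it → formula fails.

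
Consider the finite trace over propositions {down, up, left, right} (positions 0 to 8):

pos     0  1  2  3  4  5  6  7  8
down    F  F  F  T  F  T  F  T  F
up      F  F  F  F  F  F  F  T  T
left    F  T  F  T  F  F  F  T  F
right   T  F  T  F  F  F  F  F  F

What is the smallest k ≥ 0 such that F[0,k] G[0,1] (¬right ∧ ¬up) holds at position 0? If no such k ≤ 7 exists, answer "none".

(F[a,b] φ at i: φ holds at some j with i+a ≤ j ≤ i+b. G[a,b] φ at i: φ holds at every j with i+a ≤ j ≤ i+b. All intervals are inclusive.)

Scan j = 0,1,… for G[0,1] (¬right ∧ ¬up):
  j=0: fails
  j=1: fails
  j=2: fails
  j=3: holds
First hit at j=3, so smallest k = 3-0 = 3.

3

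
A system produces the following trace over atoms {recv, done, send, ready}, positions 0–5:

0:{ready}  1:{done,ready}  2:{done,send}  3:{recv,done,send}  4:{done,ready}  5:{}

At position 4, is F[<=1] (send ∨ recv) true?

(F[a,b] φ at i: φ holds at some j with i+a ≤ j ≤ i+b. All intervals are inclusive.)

No

Check (send ∨ recv) at each j in [4,5]:
  j=4: false
  j=5: false
No position in the window satisfies it → formula fails.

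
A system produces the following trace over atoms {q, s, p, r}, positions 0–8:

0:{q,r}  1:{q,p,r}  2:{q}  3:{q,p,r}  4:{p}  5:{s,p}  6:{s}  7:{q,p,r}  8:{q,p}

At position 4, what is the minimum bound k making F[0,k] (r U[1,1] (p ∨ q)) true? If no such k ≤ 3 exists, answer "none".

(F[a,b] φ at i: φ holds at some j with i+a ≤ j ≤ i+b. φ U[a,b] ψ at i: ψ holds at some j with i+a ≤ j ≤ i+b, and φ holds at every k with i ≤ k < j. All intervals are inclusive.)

3

Scan j = 4,5,… for (r U[1,1] (p ∨ q)):
  j=4: fails
  j=5: fails
  j=6: fails
  j=7: holds
First hit at j=7, so smallest k = 7-4 = 3.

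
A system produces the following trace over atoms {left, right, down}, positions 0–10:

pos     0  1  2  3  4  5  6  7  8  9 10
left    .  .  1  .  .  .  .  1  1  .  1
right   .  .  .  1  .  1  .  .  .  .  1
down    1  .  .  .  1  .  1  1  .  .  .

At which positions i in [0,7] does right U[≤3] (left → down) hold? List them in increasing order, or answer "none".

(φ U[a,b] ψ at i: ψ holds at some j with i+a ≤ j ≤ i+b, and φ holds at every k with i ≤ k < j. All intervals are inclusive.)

0, 1, 3, 4, 5, 6, 7

Evaluate at each i in [0,7]:
  i=0: ✓ (rhs at j=0)
  i=1: ✓ (rhs at j=1)
  i=2: ✗ (lhs fails at k=2 before rhs at j=3)
  i=3: ✓ (rhs at j=3)
  i=4: ✓ (rhs at j=4)
  i=5: ✓ (rhs at j=5)
  i=6: ✓ (rhs at j=6)
  i=7: ✓ (rhs at j=7)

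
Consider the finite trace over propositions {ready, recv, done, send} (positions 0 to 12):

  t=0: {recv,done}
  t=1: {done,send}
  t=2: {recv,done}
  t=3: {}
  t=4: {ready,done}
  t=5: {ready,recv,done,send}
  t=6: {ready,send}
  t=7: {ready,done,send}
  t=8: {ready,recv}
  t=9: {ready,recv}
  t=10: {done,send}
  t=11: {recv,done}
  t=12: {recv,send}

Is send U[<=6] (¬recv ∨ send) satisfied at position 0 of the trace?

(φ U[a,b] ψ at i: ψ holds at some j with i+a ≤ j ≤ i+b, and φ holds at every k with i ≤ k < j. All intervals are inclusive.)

Need some j in [0,6] with (¬recv ∨ send), and send at every k in [0,j-1].
  j=0: (¬recv ∨ send) false.
  j=1: (¬recv ∨ send) holds, but send fails at k=0 → not this j.
  j=2: (¬recv ∨ send) false.
  j=3: (¬recv ∨ send) holds, but send fails at k=0 → not this j.
  j=4: (¬recv ∨ send) holds, but send fails at k=0 → not this j.
  j=5: (¬recv ∨ send) holds, but send fails at k=0 → not this j.
  j=6: (¬recv ∨ send) holds, but send fails at k=0 → not this j.
No j in the window works → until fails.

Does not hold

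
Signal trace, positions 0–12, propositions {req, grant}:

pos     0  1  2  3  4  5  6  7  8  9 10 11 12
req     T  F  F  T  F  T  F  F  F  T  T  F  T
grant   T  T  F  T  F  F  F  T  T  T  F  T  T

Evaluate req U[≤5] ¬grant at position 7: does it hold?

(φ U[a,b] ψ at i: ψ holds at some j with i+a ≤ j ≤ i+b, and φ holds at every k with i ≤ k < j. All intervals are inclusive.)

No

Need some j in [7,12] with ¬grant, and req at every k in [7,j-1].
  j=7: ¬grant false.
  j=8: ¬grant false.
  j=9: ¬grant false.
  j=10: ¬grant holds, but req fails at k=7 → not this j.
  j=11: ¬grant false.
  j=12: ¬grant false.
No j in the window works → until fails.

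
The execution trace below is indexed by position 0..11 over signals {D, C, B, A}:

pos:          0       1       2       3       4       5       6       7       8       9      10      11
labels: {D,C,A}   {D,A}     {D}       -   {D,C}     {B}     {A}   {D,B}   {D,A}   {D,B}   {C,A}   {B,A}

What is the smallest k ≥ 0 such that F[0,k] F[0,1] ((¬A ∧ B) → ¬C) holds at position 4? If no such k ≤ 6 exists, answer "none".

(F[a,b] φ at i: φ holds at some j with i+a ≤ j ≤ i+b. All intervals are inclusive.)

Scan j = 4,5,… for F[0,1] ((¬A ∧ B) → ¬C):
  j=4: holds
First hit at j=4, so smallest k = 4-4 = 0.

0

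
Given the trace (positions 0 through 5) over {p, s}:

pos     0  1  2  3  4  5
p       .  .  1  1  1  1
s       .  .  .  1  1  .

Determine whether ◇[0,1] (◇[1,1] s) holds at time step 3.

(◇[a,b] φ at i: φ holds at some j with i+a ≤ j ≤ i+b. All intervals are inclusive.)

True

Check ◇[1,1] s at each j in [3,4]:
  j=3: holds (witness at 4)
  j=4: fails (none in [5,5])
Found at j=3 → formula holds.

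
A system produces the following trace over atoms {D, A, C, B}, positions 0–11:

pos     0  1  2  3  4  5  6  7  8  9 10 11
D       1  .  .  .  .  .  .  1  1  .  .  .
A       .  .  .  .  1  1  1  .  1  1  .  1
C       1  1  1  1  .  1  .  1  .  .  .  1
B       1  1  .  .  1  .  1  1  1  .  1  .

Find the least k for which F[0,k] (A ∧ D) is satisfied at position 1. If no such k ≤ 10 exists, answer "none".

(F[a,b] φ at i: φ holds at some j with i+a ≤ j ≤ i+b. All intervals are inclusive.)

Scan j = 1,2,… for (A ∧ D):
  j=1: fails
  j=2: fails
  j=3: fails
  j=4: fails
  j=5: fails
  j=6: fails
  j=7: fails
  j=8: holds
First hit at j=8, so smallest k = 8-1 = 7.

7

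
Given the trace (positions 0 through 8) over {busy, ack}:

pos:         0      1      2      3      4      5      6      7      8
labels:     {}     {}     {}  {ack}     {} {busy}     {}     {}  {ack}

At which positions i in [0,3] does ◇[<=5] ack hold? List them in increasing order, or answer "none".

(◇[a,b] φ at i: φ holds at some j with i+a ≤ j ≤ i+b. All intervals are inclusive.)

Evaluate at each i in [0,3]:
  i=0: ✓ (witness j=3)
  i=1: ✓ (witness j=3)
  i=2: ✓ (witness j=3)
  i=3: ✓ (witness j=3)

0, 1, 2, 3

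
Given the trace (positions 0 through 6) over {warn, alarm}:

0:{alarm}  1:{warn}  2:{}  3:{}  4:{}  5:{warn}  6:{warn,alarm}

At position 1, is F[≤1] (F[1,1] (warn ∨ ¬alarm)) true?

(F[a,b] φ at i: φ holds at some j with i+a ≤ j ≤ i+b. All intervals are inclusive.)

True

Check F[1,1] (warn ∨ ¬alarm) at each j in [1,2]:
  j=1: holds (witness at 2)
  j=2: holds (witness at 3)
Found at j=1 → formula holds.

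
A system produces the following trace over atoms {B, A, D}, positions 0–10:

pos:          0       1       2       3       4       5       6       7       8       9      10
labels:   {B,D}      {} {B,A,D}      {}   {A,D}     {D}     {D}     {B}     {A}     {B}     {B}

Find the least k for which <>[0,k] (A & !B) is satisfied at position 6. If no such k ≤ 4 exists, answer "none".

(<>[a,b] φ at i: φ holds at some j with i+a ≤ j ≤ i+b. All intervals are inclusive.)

2

Scan j = 6,7,… for (A & !B):
  j=6: fails
  j=7: fails
  j=8: holds
First hit at j=8, so smallest k = 8-6 = 2.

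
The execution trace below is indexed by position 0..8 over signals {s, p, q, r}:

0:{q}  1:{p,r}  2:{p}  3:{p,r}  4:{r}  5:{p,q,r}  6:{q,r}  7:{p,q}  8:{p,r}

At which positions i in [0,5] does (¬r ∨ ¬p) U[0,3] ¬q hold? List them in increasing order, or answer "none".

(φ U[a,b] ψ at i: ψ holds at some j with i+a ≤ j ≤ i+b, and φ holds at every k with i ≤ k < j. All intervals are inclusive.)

0, 1, 2, 3, 4

Evaluate at each i in [0,5]:
  i=0: ✓ (rhs at j=1; lhs holds on [0,0])
  i=1: ✓ (rhs at j=1)
  i=2: ✓ (rhs at j=2)
  i=3: ✓ (rhs at j=3)
  i=4: ✓ (rhs at j=4)
  i=5: ✗ (lhs fails at k=5 before rhs at j=8)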